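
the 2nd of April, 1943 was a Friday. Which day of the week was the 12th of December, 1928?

Count forward from the earlier date (December 12, 1928) to the later (April 2, 1943):
From December 12, 1928 to December 12, 1942: 14 years, of which 3 contain a Feb 29 — 11×365 + 3×366 = 5113 days.
December 1942: 31 − 12 = 19 days remain.
Then January (31), February 1943 (28), March (31): 31 + 28 + 31 = 90 days.
April 1–2, 1943: 2 days.
Residual: 111 days.
Total: 5224 days.
5224 mod 7 = 2, so 2 days before Friday is Wednesday.

Wednesday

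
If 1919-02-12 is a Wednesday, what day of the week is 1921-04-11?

Day-of-year of February 12, 1919: 43.
Day-of-year of April 11, 1921: 101.
1919 has 365 days, so 365 − 43 = 322 days remain in 1919.
Full years: 1920: 366. Sum = 366.
Total: 322 + 366 + 101 = 789 days.
789 mod 7 = 5, so 5 days after Wednesday is Monday.

Monday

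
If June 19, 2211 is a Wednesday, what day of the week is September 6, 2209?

Wednesday

Count forward from the earlier date (September 6, 2209) to the later (June 19, 2211):
September 6, 2209 → September 6, 2210: 365 days.
September 2210: 30 − 6 = 24 days remain.
Then October (31), November (30), December (31), January (31), February 2211 (28), March (31), April (30), May (31): 31 + 30 + 31 + 31 + 28 + 31 + 30 + 31 = 243 days.
June 1–19, 2211: 19 days.
Residual: 286 days.
Total: 651 days.
651 is a multiple of 7, so September 6, 2209 falls on the same weekday: Wednesday.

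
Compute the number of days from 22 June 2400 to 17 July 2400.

25

June 2400: 30 − 22 = 8 days remain.
July 1–17, 2400: 17 days.
Total: 8 + 17 = 25 days.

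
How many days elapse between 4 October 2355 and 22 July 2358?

1022

Day-of-year of October 4, 2355: 277.
Day-of-year of July 22, 2358: 203.
2355 has 365 days, so 365 − 277 = 88 days remain in 2355.
Full years: 2356: 366; 2357: 365. Sum = 731.
Total: 88 + 731 + 203 = 1022 days.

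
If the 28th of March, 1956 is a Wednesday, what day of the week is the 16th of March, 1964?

From March 28, 1956 to March 28, 1963: 7 years, of which 1 contains a Feb 29 — 6×365 + 1×366 = 2556 days.
March 1963: 31 − 28 = 3 days remain.
Then 11 full months totalling 335 days.
March 1–16, 1964: 16 days.
Residual: 354 days.
Total: 2910 days.
2910 mod 7 = 5, so 5 days after Wednesday is Monday.

Monday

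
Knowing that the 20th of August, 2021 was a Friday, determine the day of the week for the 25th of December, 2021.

August 2021: 31 − 20 = 11 days remain.
Then September (30), October (31), November (30): 30 + 31 + 30 = 91 days.
December 1–25, 2021: 25 days.
Total: 11 + 91 + 25 = 127 days.
127 mod 7 = 1, so 1 day after Friday is Saturday.

Saturday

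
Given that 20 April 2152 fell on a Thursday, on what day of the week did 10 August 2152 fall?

April 2152: 30 − 20 = 10 days remain.
Then May (31), June (30), July (31): 31 + 30 + 31 = 92 days.
August 1–10, 2152: 10 days.
Total: 10 + 92 + 10 = 112 days.
112 is a multiple of 7, so 10 August 2152 falls on the same weekday: Thursday.

Thursday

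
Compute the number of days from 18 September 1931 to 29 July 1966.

12733

Day-of-year of September 18, 1931: 261.
Day-of-year of July 29, 1966: 210.
1931 has 365 days, so 365 − 261 = 104 days remain in 1931.
Full years 1932–1965: 25 common + 9 leap = 25×365 + 9×366 = 12419 days.
Total: 104 + 12419 + 210 = 12733 days.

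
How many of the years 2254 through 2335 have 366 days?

19

Years divisible by 4: 2256, 2260, …, 2332 — 20 in all.
Of these, 2300 is divisible by 100 but not 400, so not leap.
Leap years: 20 − 1 = 19.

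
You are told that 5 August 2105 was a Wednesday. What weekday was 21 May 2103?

Monday

Count forward from the earlier date (May 21, 2103) to the later (August 5, 2105):
May 21, 2103 → May 21, 2104: 366 days (2104 is a leap year).
May 21, 2104 → May 21, 2105: 365 days.
May 2105: 31 − 21 = 10 days remain.
Then June (30), July (31): 30 + 31 = 61 days.
August 1–5, 2105: 5 days.
Residual: 76 days.
Total: 807 days.
807 mod 7 = 2, so 2 days before Wednesday is Monday.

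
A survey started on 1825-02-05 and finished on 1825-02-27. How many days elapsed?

22

Within February 1825: 27 − 5 = 22 days.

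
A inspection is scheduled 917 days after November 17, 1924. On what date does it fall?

May 23, 1927

Count 917 days after November 17, 1924:
November 17, 1924 → November 17, 1925: 365 days.
November 17, 1925 → November 17, 1926: 365 days.
November 1926: 30 − 17 = 13 days remain.
Then December (31), January (31), February 1927 (28), March (31), April (30): 31 + 31 + 28 + 31 + 30 = 151 days.
May 1–23, 1927: 23 days.
Residual: 187 days.
Total: 917 days.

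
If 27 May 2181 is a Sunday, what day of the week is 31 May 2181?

Within May 2181: 31 − 27 = 4 days.
4 mod 7 = 4, so 4 days after Sunday is Thursday.

Thursday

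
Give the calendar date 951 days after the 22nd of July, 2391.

the 27th of February, 2394

Count 951 days after July 22, 2391:
Day-of-year of July 22, 2391: 203.
Day-of-year of February 27, 2394: 58.
2391 has 365 days, so 365 − 203 = 162 days remain in 2391.
Full years: 2392: 366; 2393: 365. Sum = 731.
Total: 162 + 731 + 58 = 951 days.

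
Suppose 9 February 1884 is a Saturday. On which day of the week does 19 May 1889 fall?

Sunday

Day-of-year of February 9, 1884: 40.
Day-of-year of May 19, 1889: 139.
1884 has 366 days, so 366 − 40 = 326 days remain in 1884.
Full years: 1885: 365; 1886: 365; 1887: 365; 1888: 366. Sum = 1461.
Total: 326 + 1461 + 139 = 1926 days.
1926 mod 7 = 1, so 1 day after Saturday is Sunday.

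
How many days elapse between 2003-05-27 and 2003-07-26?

60

May 2003: 31 − 27 = 4 days remain.
Then June (30): 30 days.
July 1–26, 2003: 26 days.
Total: 4 + 30 + 26 = 60 days.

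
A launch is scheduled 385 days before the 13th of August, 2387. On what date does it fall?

the 24th of July, 2386

Count 385 days before August 13, 2387:
Day-of-year of July 24, 2386: 205.
Day-of-year of August 13, 2387: 225.
2386 has 365 days, so 365 − 205 = 160 days remain in 2386.
Total: 160 + 225 = 385 days.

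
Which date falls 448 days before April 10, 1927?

January 17, 1926

Count 448 days before April 10, 1927:
January 1926: 31 − 17 = 14 days remain.
Then 14 full months totalling 424 days.
April 1–10, 1927: 10 days.
Total: 14 + 424 + 10 = 448 days.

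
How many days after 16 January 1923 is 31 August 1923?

January 1923: 31 − 16 = 15 days remain.
Then February 1923 (28), March (31), April (30), May (31), June (30), July (31): 28 + 31 + 30 + 31 + 30 + 31 = 181 days.
August 1–31, 1923: 31 days.
Total: 15 + 181 + 31 = 227 days.

227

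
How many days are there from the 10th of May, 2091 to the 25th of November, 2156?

From May 10, 2091 to May 10, 2156: 65 years, of which 16 contain a Feb 29 — 49×365 + 16×366 = 23741 days.
(2100 is not a leap year (divisible by 100 but not 400).)
May 2156: 31 − 10 = 21 days remain.
Then June (30), July (31), August (31), September (30), October (31): 30 + 31 + 31 + 30 + 31 = 153 days.
November 1–25, 2156: 25 days.
Residual: 199 days.
Total: 23940 days.

23940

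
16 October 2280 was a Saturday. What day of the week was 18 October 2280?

Monday

Within October 2280: 18 − 16 = 2 days.
2 mod 7 = 2, so 2 days after Saturday is Monday.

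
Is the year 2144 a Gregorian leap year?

Yes

2144 is a leap year.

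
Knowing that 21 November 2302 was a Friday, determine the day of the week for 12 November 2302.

Wednesday

Count forward from the earlier date (November 12, 2302) to the later (November 21, 2302):
Within November 2302: 21 − 12 = 9 days.
9 mod 7 = 2, so 2 days before Friday is Wednesday.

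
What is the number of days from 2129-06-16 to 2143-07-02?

5129

Day-of-year of June 16, 2129: 167.
Day-of-year of July 2, 2143: 183.
2129 has 365 days, so 365 − 167 = 198 days remain in 2129.
Full years 2130–2142: 10 common + 3 leap = 10×365 + 3×366 = 4748 days.
Total: 198 + 4748 + 183 = 5129 days.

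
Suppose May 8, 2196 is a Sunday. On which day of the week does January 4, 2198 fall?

Thursday

Day-of-year of May 8, 2196: 129.
Day-of-year of January 4, 2198: 4.
2196 has 366 days, so 366 − 129 = 237 days remain in 2196.
Full years: 2197: 365. Sum = 365.
Total: 237 + 365 + 4 = 606 days.
606 mod 7 = 4, so 4 days after Sunday is Thursday.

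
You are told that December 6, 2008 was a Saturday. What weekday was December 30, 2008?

Within December 2008: 30 − 6 = 24 days.
24 mod 7 = 3, so 3 days after Saturday is Tuesday.

Tuesday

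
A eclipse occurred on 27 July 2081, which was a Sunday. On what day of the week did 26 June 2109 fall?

From July 27, 2081 to July 27, 2108: 27 years, of which 6 contain a Feb 29 — 21×365 + 6×366 = 9861 days.
(2100 is not a leap year (divisible by 100 but not 400).)
July 2108: 31 − 27 = 4 days remain.
Then 10 full months totalling 304 days.
June 1–26, 2109: 26 days.
Residual: 334 days.
Total: 10195 days.
10195 mod 7 = 3, so 3 days after Sunday is Wednesday.

Wednesday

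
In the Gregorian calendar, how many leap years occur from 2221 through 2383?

Years divisible by 4: 2224, 2228, …, 2380 — 40 in all.
Of these, 2300 is divisible by 100 but not 400, so not leap.
Leap years: 40 − 1 = 39.

39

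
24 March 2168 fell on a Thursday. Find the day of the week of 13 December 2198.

Thursday

From March 24, 2168 to March 24, 2198: 30 years, of which 7 contain a Feb 29 — 23×365 + 7×366 = 10957 days.
March 2198: 31 − 24 = 7 days remain.
Then April (30), May (31), June (30), July (31), August (31), September (30), October (31), November (30): 30 + 31 + 30 + 31 + 31 + 30 + 31 + 30 = 244 days.
December 1–13, 2198: 13 days.
Residual: 264 days.
Total: 11221 days.
11221 is a multiple of 7, so 13 December 2198 falls on the same weekday: Thursday.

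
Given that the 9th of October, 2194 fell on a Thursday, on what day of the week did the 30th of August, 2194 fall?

Count forward from the earlier date (August 30, 2194) to the later (October 9, 2194):
August 2194: 31 − 30 = 1 day remains.
Then September (30): 30 days.
October 1–9, 2194: 9 days.
Total: 1 + 30 + 9 = 40 days.
40 mod 7 = 5, so 5 days before Thursday is Saturday.

Saturday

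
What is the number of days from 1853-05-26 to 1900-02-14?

From May 26, 1853 to May 26, 1899: 46 years, of which 11 contain a Feb 29 — 35×365 + 11×366 = 16801 days.
May 1899: 31 − 26 = 5 days remain.
Then June (30), July (31), August (31), September (30), October (31), November (30), December (31), January (31): 30 + 31 + 31 + 30 + 31 + 30 + 31 + 31 = 245 days.
February 1–14, 1900: 14 days (1900 is not a leap year (divisible by 100 but not 400)).
Residual: 264 days.
Total: 17065 days.

17065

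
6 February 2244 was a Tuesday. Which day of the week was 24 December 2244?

Tuesday

February 2244: 29 − 6 = 23 days remain (2244 is a leap year, so February has 29 days).
Then 9 full months totalling 275 days.
December 1–24, 2244: 24 days.
Total: 23 + 275 + 24 = 322 days.
322 is a multiple of 7, so 24 December 2244 falls on the same weekday: Tuesday.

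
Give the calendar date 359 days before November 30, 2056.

December 7, 2055

Count 359 days before November 30, 2056:
Day-of-year of December 7, 2055: 341.
Day-of-year of November 30, 2056: 335.
2055 has 365 days, so 365 − 341 = 24 days remain in 2055.
Total: 24 + 335 = 359 days.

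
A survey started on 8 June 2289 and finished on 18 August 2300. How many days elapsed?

From June 8, 2289 to June 8, 2300: 11 years, of which 2 contain a Feb 29 — 9×365 + 2×366 = 4017 days.
(2300 is not a leap year (divisible by 100 but not 400).)
June 2300: 30 − 8 = 22 days remain.
Then July (31): 31 days.
August 1–18, 2300: 18 days.
Residual: 71 days.
Total: 4088 days.

4088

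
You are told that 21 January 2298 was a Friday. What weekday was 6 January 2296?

Count forward from the earlier date (January 6, 2296) to the later (January 21, 2298):
January 2296: 31 − 6 = 25 days remain.
Then 23 full months totalling 700 days.
January 1–21, 2298: 21 days.
Total: 25 + 700 + 21 = 746 days.
746 mod 7 = 4, so 4 days before Friday is Monday.

Monday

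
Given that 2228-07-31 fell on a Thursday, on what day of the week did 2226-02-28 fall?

Count forward from the earlier date (February 28, 2226) to the later (July 31, 2228):
February 2226: 28 − 28 = 0 days remain (2226 is not a leap year, so February has 28 days).
Then 28 full months totalling 853 days.
July 1–31, 2228: 31 days.
Total: 0 + 853 + 31 = 884 days.
884 mod 7 = 2, so 2 days before Thursday is Tuesday.

Tuesday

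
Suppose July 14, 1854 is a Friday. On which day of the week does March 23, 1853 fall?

Count forward from the earlier date (March 23, 1853) to the later (July 14, 1854):
March 1853: 31 − 23 = 8 days remain.
Then 15 full months totalling 456 days.
July 1–14, 1854: 14 days.
Total: 8 + 456 + 14 = 478 days.
478 mod 7 = 2, so 2 days before Friday is Wednesday.

Wednesday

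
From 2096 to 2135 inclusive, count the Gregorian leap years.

Years divisible by 4 in [2096, 2135]: 2096, 2100, 2104, 2108, 2112, 2116, 2120, 2124, 2128, 2132.
Of these, 2100 is divisible by 100 but not 400, so not leap.
Leap years: 10 − 1 = 9.

9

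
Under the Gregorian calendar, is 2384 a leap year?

2384 is a leap year.

Yes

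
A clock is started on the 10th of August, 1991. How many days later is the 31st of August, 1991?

21

Within August 1991: 31 − 10 = 21 days.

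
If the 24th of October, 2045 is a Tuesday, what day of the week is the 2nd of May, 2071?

Saturday

From October 24, 2045 to October 24, 2070: 25 years, of which 6 contain a Feb 29 — 19×365 + 6×366 = 9131 days.
October 2070: 31 − 24 = 7 days remain.
Then November (30), December (31), January (31), February 2071 (28), March (31), April (30): 30 + 31 + 31 + 28 + 31 + 30 = 181 days.
May 1–2, 2071: 2 days.
Residual: 190 days.
Total: 9321 days.
9321 mod 7 = 4, so 4 days after Tuesday is Saturday.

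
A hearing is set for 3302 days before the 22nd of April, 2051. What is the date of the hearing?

the 7th of April, 2042

Count 3302 days before April 22, 2051:
Day-of-year of April 7, 2042: 97.
Day-of-year of April 22, 2051: 112.
2042 has 365 days, so 365 − 97 = 268 days remain in 2042.
Full years 2043–2050: 6 common + 2 leap = 6×365 + 2×366 = 2922 days.
Total: 268 + 2922 + 112 = 3302 days.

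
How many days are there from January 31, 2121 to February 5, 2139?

Day-of-year of January 31, 2121: 31.
Day-of-year of February 5, 2139: 36.
2121 has 365 days, so 365 − 31 = 334 days remain in 2121.
Full years 2122–2138: 13 common + 4 leap = 13×365 + 4×366 = 6209 days.
Total: 334 + 6209 + 36 = 6579 days.

6579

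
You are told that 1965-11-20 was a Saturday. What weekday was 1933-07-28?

Count forward from the earlier date (July 28, 1933) to the later (November 20, 1965):
From July 28, 1933 to July 28, 1965: 32 years, of which 8 contain a Feb 29 — 24×365 + 8×366 = 11688 days.
July 1965: 31 − 28 = 3 days remain.
Then August (31), September (30), October (31): 31 + 30 + 31 = 92 days.
November 1–20, 1965: 20 days.
Residual: 115 days.
Total: 11803 days.
11803 mod 7 = 1, so 1 day before Saturday is Friday.

Friday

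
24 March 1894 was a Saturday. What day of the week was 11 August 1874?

Count forward from the earlier date (August 11, 1874) to the later (March 24, 1894):
Day-of-year of August 11, 1874: 223.
Day-of-year of March 24, 1894: 83.
1874 has 365 days, so 365 − 223 = 142 days remain in 1874.
Full years 1875–1893: 14 common + 5 leap = 14×365 + 5×366 = 6940 days.
Total: 142 + 6940 + 83 = 7165 days.
7165 mod 7 = 4, so 4 days before Saturday is Tuesday.

Tuesday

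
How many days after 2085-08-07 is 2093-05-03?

2826

From August 7, 2085 to August 7, 2092: 7 years, of which 2 contain a Feb 29 — 5×365 + 2×366 = 2557 days.
August 2092: 31 − 7 = 24 days remain.
Then September (30), October (31), November (30), December (31), January (31), February 2093 (28), March (31), April (30): 30 + 31 + 30 + 31 + 31 + 28 + 31 + 30 = 242 days.
May 1–3, 2093: 3 days.
Residual: 269 days.
Total: 2826 days.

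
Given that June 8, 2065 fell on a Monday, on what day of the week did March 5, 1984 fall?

Monday

Count forward from the earlier date (March 5, 1984) to the later (June 8, 2065):
Day-of-year of March 5, 1984: 65.
Day-of-year of June 8, 2065: 159.
1984 has 366 days, so 366 − 65 = 301 days remain in 1984.
Full years 1985–2064: 60 common + 20 leap = 60×365 + 20×366 = 29220 days.
Total: 301 + 29220 + 159 = 29680 days.
29680 is a multiple of 7, so March 5, 1984 falls on the same weekday: Monday.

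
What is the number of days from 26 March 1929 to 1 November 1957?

10447

Day-of-year of March 26, 1929: 85.
Day-of-year of November 1, 1957: 305.
1929 has 365 days, so 365 − 85 = 280 days remain in 1929.
Full years 1930–1956: 20 common + 7 leap = 20×365 + 7×366 = 9862 days.
Total: 280 + 9862 + 305 = 10447 days.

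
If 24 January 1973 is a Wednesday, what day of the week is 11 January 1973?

Thursday

Count forward from the earlier date (January 11, 1973) to the later (January 24, 1973):
Within January 1973: 24 − 11 = 13 days.
13 mod 7 = 6, so 6 days before Wednesday is Thursday.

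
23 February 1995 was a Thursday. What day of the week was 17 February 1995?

Count forward from the earlier date (February 17, 1995) to the later (February 23, 1995):
Within February 1995: 23 − 17 = 6 days.
6 mod 7 = 6, so 6 days before Thursday is Friday.

Friday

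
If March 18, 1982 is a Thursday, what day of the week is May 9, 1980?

Friday

Count forward from the earlier date (May 9, 1980) to the later (March 18, 1982):
May 9, 1980 → May 9, 1981: 365 days.
May 1981: 31 − 9 = 22 days remain.
Then 9 full months totalling 273 days.
March 1–18, 1982: 18 days.
Residual: 313 days.
Total: 678 days.
678 mod 7 = 6, so 6 days before Thursday is Friday.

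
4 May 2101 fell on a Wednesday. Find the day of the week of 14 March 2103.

Day-of-year of May 4, 2101: 124.
Day-of-year of March 14, 2103: 73.
2101 has 365 days, so 365 − 124 = 241 days remain in 2101.
Full years: 2102: 365. Sum = 365.
Total: 241 + 365 + 73 = 679 days.
679 is a multiple of 7, so 14 March 2103 falls on the same weekday: Wednesday.

Wednesday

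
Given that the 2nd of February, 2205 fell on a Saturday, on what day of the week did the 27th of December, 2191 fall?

Count forward from the earlier date (December 27, 2191) to the later (February 2, 2205):
Day-of-year of December 27, 2191: 361.
Day-of-year of February 2, 2205: 33.
2191 has 365 days, so 365 − 361 = 4 days remain in 2191.
Full years 2192–2204: 10 common + 3 leap = 10×365 + 3×366 = 4748 days.
Total: 4 + 4748 + 33 = 4785 days.
4785 mod 7 = 4, so 4 days before Saturday is Tuesday.

Tuesday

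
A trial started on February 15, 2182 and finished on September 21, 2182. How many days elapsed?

February 2182: 28 − 15 = 13 days remain (2182 is not a leap year, so February has 28 days).
Then March (31), April (30), May (31), June (30), July (31), August (31): 31 + 30 + 31 + 30 + 31 + 31 = 184 days.
September 1–21, 2182: 21 days.
Total: 13 + 184 + 21 = 218 days.

218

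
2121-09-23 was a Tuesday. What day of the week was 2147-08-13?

Sunday

From September 23, 2121 to September 23, 2146: 25 years, of which 6 contain a Feb 29 — 19×365 + 6×366 = 9131 days.
September 2146: 30 − 23 = 7 days remain.
Then 10 full months totalling 304 days.
August 1–13, 2147: 13 days.
Residual: 324 days.
Total: 9455 days.
9455 mod 7 = 5, so 5 days after Tuesday is Sunday.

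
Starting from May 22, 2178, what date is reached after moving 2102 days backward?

August 19, 2172

Count 2102 days before May 22, 2178:
Day-of-year of August 19, 2172: 232.
Day-of-year of May 22, 2178: 142.
2172 has 366 days, so 366 − 232 = 134 days remain in 2172.
Full years: 2173: 365; 2174: 365; 2175: 365; 2176: 366; 2177: 365. Sum = 1826.
Total: 134 + 1826 + 142 = 2102 days.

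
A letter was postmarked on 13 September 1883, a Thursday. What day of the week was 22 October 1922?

Sunday

Day-of-year of September 13, 1883: 256.
Day-of-year of October 22, 1922: 295.
1883 has 365 days, so 365 − 256 = 109 days remain in 1883.
Full years 1884–1921: 29 common + 9 leap = 29×365 + 9×366 = 13879 days.
Total: 109 + 13879 + 295 = 14283 days.
14283 mod 7 = 3, so 3 days after Thursday is Sunday.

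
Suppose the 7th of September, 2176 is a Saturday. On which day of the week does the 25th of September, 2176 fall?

Wednesday

Within September 2176: 25 − 7 = 18 days.
18 mod 7 = 4, so 4 days after Saturday is Wednesday.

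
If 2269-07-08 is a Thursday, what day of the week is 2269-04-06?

Tuesday

Count forward from the earlier date (April 6, 2269) to the later (July 8, 2269):
April 2269: 30 − 6 = 24 days remain.
Then May (31), June (30): 31 + 30 = 61 days.
July 1–8, 2269: 8 days.
Total: 24 + 61 + 8 = 93 days.
93 mod 7 = 2, so 2 days before Thursday is Tuesday.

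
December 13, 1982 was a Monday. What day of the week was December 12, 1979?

Count forward from the earlier date (December 12, 1979) to the later (December 13, 1982):
Day-of-year of December 12, 1979: 346.
Day-of-year of December 13, 1982: 347.
1979 has 365 days, so 365 − 346 = 19 days remain in 1979.
Full years: 1980: 366; 1981: 365. Sum = 731.
Total: 19 + 731 + 347 = 1097 days.
1097 mod 7 = 5, so 5 days before Monday is Wednesday.

Wednesday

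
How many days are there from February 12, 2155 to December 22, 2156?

679

February 2155: 28 − 12 = 16 days remain (2155 is not a leap year, so February has 28 days).
Then 21 full months totalling 641 days.
December 1–22, 2156: 22 days.
Total: 16 + 641 + 22 = 679 days.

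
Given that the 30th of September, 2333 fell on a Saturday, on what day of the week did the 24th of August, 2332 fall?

Wednesday

Count forward from the earlier date (August 24, 2332) to the later (September 30, 2333):
August 2332: 31 − 24 = 7 days remain.
Then 12 full months totalling 365 days.
September 1–30, 2333: 30 days.
Total: 7 + 365 + 30 = 402 days.
402 mod 7 = 3, so 3 days before Saturday is Wednesday.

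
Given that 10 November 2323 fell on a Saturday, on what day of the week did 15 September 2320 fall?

Wednesday

Count forward from the earlier date (September 15, 2320) to the later (November 10, 2323):
September 15, 2320 → September 15, 2321: 365 days.
September 15, 2321 → September 15, 2322: 365 days.
September 15, 2322 → September 15, 2323: 365 days.
September 2323: 30 − 15 = 15 days remain.
Then October (31): 31 days.
November 1–10, 2323: 10 days.
Residual: 56 days.
Total: 1151 days.
1151 mod 7 = 3, so 3 days before Saturday is Wednesday.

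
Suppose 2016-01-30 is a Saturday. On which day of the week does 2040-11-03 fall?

Saturday

From January 30, 2016 to January 30, 2040: 24 years, of which 6 contain a Feb 29 — 18×365 + 6×366 = 8766 days.
January 2040: 31 − 30 = 1 day remains.
Then 9 full months totalling 274 days.
November 1–3, 2040: 3 days.
Residual: 278 days.
Total: 9044 days.
9044 is a multiple of 7, so 2040-11-03 falls on the same weekday: Saturday.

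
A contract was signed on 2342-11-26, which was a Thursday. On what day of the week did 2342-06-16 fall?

Tuesday

Count forward from the earlier date (June 16, 2342) to the later (November 26, 2342):
June 2342: 30 − 16 = 14 days remain.
Then July (31), August (31), September (30), October (31): 31 + 31 + 30 + 31 = 123 days.
November 1–26, 2342: 26 days.
Total: 14 + 123 + 26 = 163 days.
163 mod 7 = 2, so 2 days before Thursday is Tuesday.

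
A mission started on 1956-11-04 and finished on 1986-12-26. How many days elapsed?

Day-of-year of November 4, 1956: 309.
Day-of-year of December 26, 1986: 360.
1956 has 366 days, so 366 − 309 = 57 days remain in 1956.
Full years 1957–1985: 22 common + 7 leap = 22×365 + 7×366 = 10592 days.
Total: 57 + 10592 + 360 = 11009 days.

11009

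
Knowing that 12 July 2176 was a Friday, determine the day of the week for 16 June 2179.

Wednesday

July 12, 2176 → July 12, 2177: 365 days.
July 12, 2177 → July 12, 2178: 365 days.
July 2178: 31 − 12 = 19 days remain.
Then 10 full months totalling 304 days.
June 1–16, 2179: 16 days.
Residual: 339 days.
Total: 1069 days.
1069 mod 7 = 5, so 5 days after Friday is Wednesday.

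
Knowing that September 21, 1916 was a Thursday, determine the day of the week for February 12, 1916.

Saturday

Count forward from the earlier date (February 12, 1916) to the later (September 21, 1916):
February 1916: 29 − 12 = 17 days remain (1916 is a leap year, so February has 29 days).
Then March (31), April (30), May (31), June (30), July (31), August (31): 31 + 30 + 31 + 30 + 31 + 31 = 184 days.
September 1–21, 1916: 21 days.
Total: 17 + 184 + 21 = 222 days.
222 mod 7 = 5, so 5 days before Thursday is Saturday.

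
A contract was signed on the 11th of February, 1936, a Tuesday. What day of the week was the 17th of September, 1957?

Tuesday

From February 11, 1936 to February 11, 1957: 21 years, of which 6 contain a Feb 29 — 15×365 + 6×366 = 7671 days.
February 1957: 28 − 11 = 17 days remain (1957 is not a leap year, so February has 28 days).
Then March (31), April (30), May (31), June (30), July (31), August (31): 31 + 30 + 31 + 30 + 31 + 31 = 184 days.
September 1–17, 1957: 17 days.
Residual: 218 days.
Total: 7889 days.
7889 is a multiple of 7, so the 17th of September, 1957 falls on the same weekday: Tuesday.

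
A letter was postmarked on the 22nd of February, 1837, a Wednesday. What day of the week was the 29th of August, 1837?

Tuesday

February 1837: 28 − 22 = 6 days remain (1837 is not a leap year, so February has 28 days).
Then March (31), April (30), May (31), June (30), July (31): 31 + 30 + 31 + 30 + 31 = 153 days.
August 1–29, 1837: 29 days.
Total: 6 + 153 + 29 = 188 days.
188 mod 7 = 6, so 6 days after Wednesday is Tuesday.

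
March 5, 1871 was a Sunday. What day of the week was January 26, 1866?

Friday

Count forward from the earlier date (January 26, 1866) to the later (March 5, 1871):
January 26, 1866 → January 26, 1867: 365 days.
January 26, 1867 → January 26, 1868: 365 days.
January 26, 1868 → January 26, 1869: 366 days (1868 is a leap year).
January 26, 1869 → January 26, 1870: 365 days.
January 26, 1870 → January 26, 1871: 365 days.
January 1871: 31 − 26 = 5 days remain.
Then February 1871 (28): 28 days.
March 1–5, 1871: 5 days.
Residual: 38 days.
Total: 1864 days.
1864 mod 7 = 2, so 2 days before Sunday is Friday.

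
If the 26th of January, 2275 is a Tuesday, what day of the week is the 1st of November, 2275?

Monday

January 2275: 31 − 26 = 5 days remain.
Then 9 full months totalling 273 days.
November 1, 2275: 1 day.
Total: 5 + 273 + 1 = 279 days.
279 mod 7 = 6, so 6 days after Tuesday is Monday.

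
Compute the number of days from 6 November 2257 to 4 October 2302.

16402

Day-of-year of November 6, 2257: 310.
Day-of-year of October 4, 2302: 277.
2257 has 365 days, so 365 − 310 = 55 days remain in 2257.
Full years 2258–2301: 34 common + 10 leap = 34×365 + 10×366 = 16070 days.
Total: 55 + 16070 + 277 = 16402 days.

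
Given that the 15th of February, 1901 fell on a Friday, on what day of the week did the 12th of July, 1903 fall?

Sunday

Day-of-year of February 15, 1901: 46.
Day-of-year of July 12, 1903: 193.
1901 has 365 days, so 365 − 46 = 319 days remain in 1901.
Full years: 1902: 365. Sum = 365.
Total: 319 + 365 + 193 = 877 days.
877 mod 7 = 2, so 2 days after Friday is Sunday.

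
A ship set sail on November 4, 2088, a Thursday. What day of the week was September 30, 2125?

Sunday

From November 4, 2088 to November 4, 2124: 36 years, of which 8 contain a Feb 29 — 28×365 + 8×366 = 13148 days.
(2100 is not a leap year (divisible by 100 but not 400).)
November 2124: 30 − 4 = 26 days remain.
Then 9 full months totalling 274 days.
September 1–30, 2125: 30 days.
Residual: 330 days.
Total: 13478 days.
13478 mod 7 = 3, so 3 days after Thursday is Sunday.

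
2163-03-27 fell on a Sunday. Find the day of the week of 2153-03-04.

Sunday

Count forward from the earlier date (March 4, 2153) to the later (March 27, 2163):
From March 4, 2153 to March 4, 2163: 10 years, of which 2 contain a Feb 29 — 8×365 + 2×366 = 3652 days.
Within March 2163: 27 − 4 = 23 days.
Total: 3675 days.
3675 is a multiple of 7, so 2153-03-04 falls on the same weekday: Sunday.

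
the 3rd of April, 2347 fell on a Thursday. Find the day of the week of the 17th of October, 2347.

April 2347: 30 − 3 = 27 days remain.
Then May (31), June (30), July (31), August (31), September (30): 31 + 30 + 31 + 31 + 30 = 153 days.
October 1–17, 2347: 17 days.
Total: 27 + 153 + 17 = 197 days.
197 mod 7 = 1, so 1 day after Thursday is Friday.

Friday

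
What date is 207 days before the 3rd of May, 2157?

the 8th of October, 2156

Count 207 days before May 3, 2157:
Day-of-year of October 8, 2156: 282.
Day-of-year of May 3, 2157: 123.
2156 has 366 days, so 366 − 282 = 84 days remain in 2156.
Total: 84 + 123 = 207 days.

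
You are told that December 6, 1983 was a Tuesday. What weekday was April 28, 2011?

Day-of-year of December 6, 1983: 340.
Day-of-year of April 28, 2011: 118.
1983 has 365 days, so 365 − 340 = 25 days remain in 1983.
Full years 1984–2010: 20 common + 7 leap = 20×365 + 7×366 = 9862 days.
Total: 25 + 9862 + 118 = 10005 days.
10005 mod 7 = 2, so 2 days after Tuesday is Thursday.

Thursday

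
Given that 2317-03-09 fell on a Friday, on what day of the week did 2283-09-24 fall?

Monday

Count forward from the earlier date (September 24, 2283) to the later (March 9, 2317):
From September 24, 2283 to September 24, 2316: 33 years, of which 8 contain a Feb 29 — 25×365 + 8×366 = 12053 days.
(2300 is not a leap year (divisible by 100 but not 400).)
September 2316: 30 − 24 = 6 days remain.
Then October (31), November (30), December (31), January (31), February 2317 (28): 31 + 30 + 31 + 31 + 28 = 151 days.
March 1–9, 2317: 9 days.
Residual: 166 days.
Total: 12219 days.
12219 mod 7 = 4, so 4 days before Friday is Monday.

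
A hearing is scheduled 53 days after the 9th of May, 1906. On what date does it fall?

the 1st of July, 1906

Count 53 days after May 9, 1906:
May 1906: 31 − 9 = 22 days remain.
Then June (30): 30 days.
July 1, 1906: 1 day.
Total: 22 + 30 + 1 = 53 days.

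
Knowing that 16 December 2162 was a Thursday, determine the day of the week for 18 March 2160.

Tuesday

Count forward from the earlier date (March 18, 2160) to the later (December 16, 2162):
March 18, 2160 → March 18, 2161: 365 days.
March 18, 2161 → March 18, 2162: 365 days.
March 2162: 31 − 18 = 13 days remain.
Then April (30), May (31), June (30), July (31), August (31), September (30), October (31), November (30): 30 + 31 + 30 + 31 + 31 + 30 + 31 + 30 = 244 days.
December 1–16, 2162: 16 days.
Residual: 273 days.
Total: 1003 days.
1003 mod 7 = 2, so 2 days before Thursday is Tuesday.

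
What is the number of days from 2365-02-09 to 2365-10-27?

260

February 2365: 28 − 9 = 19 days remain (2365 is not a leap year, so February has 28 days).
Then March (31), April (30), May (31), June (30), July (31), August (31), September (30): 31 + 30 + 31 + 30 + 31 + 31 + 30 = 214 days.
October 1–27, 2365: 27 days.
Total: 19 + 214 + 27 = 260 days.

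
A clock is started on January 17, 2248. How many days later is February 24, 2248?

38

January 2248: 31 − 17 = 14 days remain.
February 1–24, 2248: 24 days (2248 is a leap year).
Total: 14 + 24 = 38 days.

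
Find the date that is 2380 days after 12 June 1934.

17 December 1940

Count 2380 days after June 12, 1934:
June 12, 1934 → June 12, 1935: 365 days.
June 12, 1935 → June 12, 1936: 366 days (1936 is a leap year).
June 12, 1936 → June 12, 1937: 365 days.
June 12, 1937 → June 12, 1938: 365 days.
June 12, 1938 → June 12, 1939: 365 days.
June 12, 1939 → June 12, 1940: 366 days (1940 is a leap year).
June 1940: 30 − 12 = 18 days remain.
Then July (31), August (31), September (30), October (31), November (30): 31 + 31 + 30 + 31 + 30 = 153 days.
December 1–17, 1940: 17 days.
Residual: 188 days.
Total: 2380 days.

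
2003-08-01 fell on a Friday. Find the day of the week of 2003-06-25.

Wednesday

Count forward from the earlier date (June 25, 2003) to the later (August 1, 2003):
June 2003: 30 − 25 = 5 days remain.
Then July (31): 31 days.
August 1, 2003: 1 day.
Total: 5 + 31 + 1 = 37 days.
37 mod 7 = 2, so 2 days before Friday is Wednesday.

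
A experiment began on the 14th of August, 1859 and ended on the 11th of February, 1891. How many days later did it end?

11504

From August 14, 1859 to August 14, 1890: 31 years, of which 8 contain a Feb 29 — 23×365 + 8×366 = 11323 days.
August 1890: 31 − 14 = 17 days remain.
Then September (30), October (31), November (30), December (31), January (31): 30 + 31 + 30 + 31 + 31 = 153 days.
February 1–11, 1891: 11 days (1891 is not a leap year).
Residual: 181 days.
Total: 11504 days.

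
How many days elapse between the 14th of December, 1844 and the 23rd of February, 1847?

801

December 14, 1844 → December 14, 1845: 365 days.
December 14, 1845 → December 14, 1846: 365 days.
December 1846: 31 − 14 = 17 days remain.
Then January (31): 31 days.
February 1–23, 1847: 23 days (1847 is not a leap year).
Residual: 71 days.
Total: 801 days.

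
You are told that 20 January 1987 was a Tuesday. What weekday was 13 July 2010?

Tuesday

From January 20, 1987 to January 20, 2010: 23 years, of which 6 contain a Feb 29 — 17×365 + 6×366 = 8401 days.
(2000 is a leap year (divisible by 400).)
January 2010: 31 − 20 = 11 days remain.
Then February 2010 (28), March (31), April (30), May (31), June (30): 28 + 31 + 30 + 31 + 30 = 150 days.
July 1–13, 2010: 13 days.
Residual: 174 days.
Total: 8575 days.
8575 is a multiple of 7, so 13 July 2010 falls on the same weekday: Tuesday.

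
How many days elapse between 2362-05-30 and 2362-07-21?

52

May 2362: 31 − 30 = 1 day remains.
Then June (30): 30 days.
July 1–21, 2362: 21 days.
Total: 1 + 30 + 21 = 52 days.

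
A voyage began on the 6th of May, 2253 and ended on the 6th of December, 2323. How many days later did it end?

Day-of-year of May 6, 2253: 126.
Day-of-year of December 6, 2323: 340.
2253 has 365 days, so 365 − 126 = 239 days remain in 2253.
Full years 2254–2322: 53 common + 16 leap = 53×365 + 16×366 = 25201 days.
Total: 239 + 25201 + 340 = 25780 days.

25780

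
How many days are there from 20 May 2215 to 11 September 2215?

114

May 2215: 31 − 20 = 11 days remain.
Then June (30), July (31), August (31): 30 + 31 + 31 = 92 days.
September 1–11, 2215: 11 days.
Total: 11 + 92 + 11 = 114 days.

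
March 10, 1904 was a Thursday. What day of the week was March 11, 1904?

Friday

Within March 1904: 11 − 10 = 1 day.
1 mod 7 = 1, so 1 day after Thursday is Friday.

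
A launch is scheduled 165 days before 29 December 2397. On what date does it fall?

17 July 2397

Count 165 days before December 29, 2397:
July 2397: 31 − 17 = 14 days remain.
Then August (31), September (30), October (31), November (30): 31 + 30 + 31 + 30 = 122 days.
December 1–29, 2397: 29 days.
Total: 14 + 122 + 29 = 165 days.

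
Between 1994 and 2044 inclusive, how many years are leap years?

Years divisible by 4: 1996, 2000, …, 2044 — 13 in all.
2000 is divisible by 400, so still leap.
No century exceptions apply. Count: 13.

13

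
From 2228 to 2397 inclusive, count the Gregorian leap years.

Years divisible by 4: 2228, 2232, …, 2396 — 43 in all.
Of these, 2300 is divisible by 100 but not 400, so not leap.
Leap years: 43 − 1 = 42.

42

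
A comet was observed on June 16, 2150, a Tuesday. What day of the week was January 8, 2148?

Monday

Count forward from the earlier date (January 8, 2148) to the later (June 16, 2150):
January 8, 2148 → January 8, 2149: 366 days (2148 is a leap year).
January 8, 2149 → January 8, 2150: 365 days.
January 2150: 31 − 8 = 23 days remain.
Then February 2150 (28), March (31), April (30), May (31): 28 + 31 + 30 + 31 = 120 days.
June 1–16, 2150: 16 days.
Residual: 159 days.
Total: 890 days.
890 mod 7 = 1, so 1 day before Tuesday is Monday.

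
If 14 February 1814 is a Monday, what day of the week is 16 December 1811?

Count forward from the earlier date (December 16, 1811) to the later (February 14, 1814):
Day-of-year of December 16, 1811: 350.
Day-of-year of February 14, 1814: 45.
1811 has 365 days, so 365 − 350 = 15 days remain in 1811.
Full years: 1812: 366; 1813: 365. Sum = 731.
Total: 15 + 731 + 45 = 791 days.
791 is a multiple of 7, so 16 December 1811 falls on the same weekday: Monday.

Monday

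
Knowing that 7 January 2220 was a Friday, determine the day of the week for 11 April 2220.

Tuesday

January 2220: 31 − 7 = 24 days remain.
Then February 2220 (29), March (31): 29 + 31 = 60 days.
April 1–11, 2220: 11 days.
Total: 24 + 60 + 11 = 95 days.
95 mod 7 = 4, so 4 days after Friday is Tuesday.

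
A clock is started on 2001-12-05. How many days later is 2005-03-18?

1199

Day-of-year of December 5, 2001: 339.
Day-of-year of March 18, 2005: 77.
2001 has 365 days, so 365 − 339 = 26 days remain in 2001.
Full years: 2002: 365; 2003: 365; 2004: 366. Sum = 1096.
Total: 26 + 1096 + 77 = 1199 days.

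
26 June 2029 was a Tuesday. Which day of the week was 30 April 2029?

Monday

Count forward from the earlier date (April 30, 2029) to the later (June 26, 2029):
April 2029: 30 − 30 = 0 days remain.
Then May (31): 31 days.
June 1–26, 2029: 26 days.
Total: 0 + 31 + 26 = 57 days.
57 mod 7 = 1, so 1 day before Tuesday is Monday.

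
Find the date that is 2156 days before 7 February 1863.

14 March 1857

Count 2156 days before February 7, 1863:
Day-of-year of March 14, 1857: 73.
Day-of-year of February 7, 1863: 38.
1857 has 365 days, so 365 − 73 = 292 days remain in 1857.
Full years: 1858: 365; 1859: 365; 1860: 366; 1861: 365; 1862: 365. Sum = 1826.
Total: 292 + 1826 + 38 = 2156 days.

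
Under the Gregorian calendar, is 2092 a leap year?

Yes

2092 is a leap year.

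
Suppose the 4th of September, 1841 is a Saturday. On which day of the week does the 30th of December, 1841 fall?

September 1841: 30 − 4 = 26 days remain.
Then October (31), November (30): 31 + 30 = 61 days.
December 1–30, 1841: 30 days.
Total: 26 + 61 + 30 = 117 days.
117 mod 7 = 5, so 5 days after Saturday is Thursday.

Thursday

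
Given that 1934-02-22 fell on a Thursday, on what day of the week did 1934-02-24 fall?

Saturday

Within February 1934: 24 − 22 = 2 days.
2 mod 7 = 2, so 2 days after Thursday is Saturday.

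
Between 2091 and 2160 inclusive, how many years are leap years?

Years divisible by 4: 2092, 2096, …, 2160 — 18 in all.
Of these, 2100 is divisible by 100 but not 400, so not leap.
Leap years: 18 − 1 = 17.

17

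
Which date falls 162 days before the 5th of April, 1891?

the 25th of October, 1890

Count 162 days before April 5, 1891:
Day-of-year of October 25, 1890: 298.
Day-of-year of April 5, 1891: 95.
1890 has 365 days, so 365 − 298 = 67 days remain in 1890.
Total: 67 + 95 = 162 days.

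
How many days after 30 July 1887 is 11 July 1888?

July 1887: 31 − 30 = 1 day remains.
Then 11 full months totalling 335 days.
July 1–11, 1888: 11 days.
Total: 1 + 335 + 11 = 347 days.

347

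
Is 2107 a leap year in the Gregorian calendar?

2107 is not a leap year.

No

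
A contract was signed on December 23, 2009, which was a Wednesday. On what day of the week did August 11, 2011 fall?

Thursday

December 2009: 31 − 23 = 8 days remain.
Then 19 full months totalling 577 days.
August 1–11, 2011: 11 days.
Total: 8 + 577 + 11 = 596 days.
596 mod 7 = 1, so 1 day after Wednesday is Thursday.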